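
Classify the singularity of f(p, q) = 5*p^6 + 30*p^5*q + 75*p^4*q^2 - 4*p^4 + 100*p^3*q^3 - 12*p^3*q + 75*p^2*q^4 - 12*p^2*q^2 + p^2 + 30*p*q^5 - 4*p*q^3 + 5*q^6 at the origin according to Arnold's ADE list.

A_{5}

The Hessian of f at 0 is [[2, 0], [0, 0]] with rank 1, so corank 1. A Groebner basis of the Jacobian ideal J(f) in C{p,q} is {p*q^2, -p/2 + q^3, p^2}; counting standard monomials gives mu = 5. Corank 1: A-series; mu = 5 gives A_5.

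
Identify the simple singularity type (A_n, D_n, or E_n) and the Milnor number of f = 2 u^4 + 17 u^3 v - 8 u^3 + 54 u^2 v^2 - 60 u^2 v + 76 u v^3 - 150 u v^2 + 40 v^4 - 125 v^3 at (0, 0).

Type E_7, Milnor number mu = 7.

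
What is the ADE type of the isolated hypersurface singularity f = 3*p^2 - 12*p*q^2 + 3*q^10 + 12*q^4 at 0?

The Hessian of f at 0 has rank 1. Corank 1: A-series; mu = 9 gives A_9.

A9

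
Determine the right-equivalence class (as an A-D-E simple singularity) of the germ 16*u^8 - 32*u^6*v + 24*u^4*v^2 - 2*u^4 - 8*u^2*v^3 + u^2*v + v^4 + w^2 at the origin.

The Hessian of f at 0 has rank 1. Corank 2; j^3 = u^2*v has shape L^2 M (L != M), so D-series; mu = 5 gives D_5.

D5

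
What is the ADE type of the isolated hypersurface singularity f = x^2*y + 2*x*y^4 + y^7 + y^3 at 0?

The Hessian of f at 0 has rank 0. Corank 2; j^3 = y*(x^2 + y^2) splits into three distinct lines over C (the quadratic factor has nonzero discriminant), so D_4.

D_{4}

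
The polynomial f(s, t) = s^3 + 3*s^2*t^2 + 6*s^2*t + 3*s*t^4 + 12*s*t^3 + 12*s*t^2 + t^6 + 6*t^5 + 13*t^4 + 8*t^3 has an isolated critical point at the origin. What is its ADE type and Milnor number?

The Hessian of f at 0 has rank 0. Corank 2; j^3 = (s + 2*t)^3 is a perfect cube, so E-series; the 4-jet and mu = 6 give E_6.

Type E_6, Milnor number mu = 6.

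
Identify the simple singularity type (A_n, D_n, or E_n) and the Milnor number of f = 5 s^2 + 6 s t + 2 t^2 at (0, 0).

The Hessian of f at 0 is [[10, 6], [6, 4]] with rank 2, so corank 0. A Groebner basis of the Jacobian ideal J(f) in C{s,t} is {s, t}; counting standard monomials gives mu = 1. Corank 0: nondegenerate Morse point, so A_1.

Type A_{1}, Milnor number mu = 1.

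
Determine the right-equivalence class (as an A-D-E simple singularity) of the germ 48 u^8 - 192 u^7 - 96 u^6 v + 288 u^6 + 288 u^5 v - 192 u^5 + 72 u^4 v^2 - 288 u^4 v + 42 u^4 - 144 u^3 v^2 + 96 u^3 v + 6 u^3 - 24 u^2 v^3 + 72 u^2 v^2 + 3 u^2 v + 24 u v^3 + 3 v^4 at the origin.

D5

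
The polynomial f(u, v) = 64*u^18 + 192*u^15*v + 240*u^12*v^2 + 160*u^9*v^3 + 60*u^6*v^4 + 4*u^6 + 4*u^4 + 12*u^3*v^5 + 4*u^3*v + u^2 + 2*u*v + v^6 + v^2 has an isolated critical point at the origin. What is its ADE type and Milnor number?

Type A5, Milnor number mu = 5.

The Hessian of f at 0 is [[2, 2], [2, 2]] with rank 1, so corank 1. A Groebner basis of the Jacobian ideal J(f) in C{u,v} is {u*v^2 + u/2 + v/2, -u/2 + v^3 - v/2, u^2 + 2*u*v + v^2}; counting standard monomials gives mu = 5. Corank 1: A-series; mu = 5 gives A_5.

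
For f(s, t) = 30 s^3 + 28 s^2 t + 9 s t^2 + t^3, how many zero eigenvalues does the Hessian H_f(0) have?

Hessian at 0 has rank 0.

2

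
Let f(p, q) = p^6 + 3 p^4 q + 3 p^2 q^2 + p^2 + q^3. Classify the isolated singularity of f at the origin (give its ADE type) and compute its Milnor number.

The Hessian of f at 0 is [[2, 0], [0, 0]] with rank 1, so corank 1. A Groebner basis of the Jacobian ideal J(f) in C{p,q} is {q^2, p}; counting standard monomials gives mu = 2. Corank 1: A-series; mu = 2 gives A_2.

Type A_{2}, Milnor number mu = 2.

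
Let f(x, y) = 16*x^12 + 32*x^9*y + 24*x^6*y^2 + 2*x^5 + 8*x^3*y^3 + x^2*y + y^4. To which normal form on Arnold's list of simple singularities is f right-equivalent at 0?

D_{5}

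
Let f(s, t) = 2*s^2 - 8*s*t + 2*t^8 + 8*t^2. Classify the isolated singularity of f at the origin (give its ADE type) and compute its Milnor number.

The Hessian of f at 0 has rank 1. Corank 1: A-series; mu = 7 gives A_7.

Type A_7, Milnor number mu = 7.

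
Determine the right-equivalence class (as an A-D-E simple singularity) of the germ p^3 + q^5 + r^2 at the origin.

E8

The Hessian of f at 0 has rank 1. Corank 2; j^3 = p^3 is a perfect cube, so E-series; the 5-jet and mu = 8 give E_8.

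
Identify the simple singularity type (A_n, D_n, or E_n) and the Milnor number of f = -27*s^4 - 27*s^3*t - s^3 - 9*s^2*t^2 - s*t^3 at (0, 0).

The Hessian of f at 0 has rank 0. Corank 2; j^3 = -s^3 is a perfect cube, so E-series; the 4-jet and mu = 7 give E_7.

Type E_7, Milnor number mu = 7.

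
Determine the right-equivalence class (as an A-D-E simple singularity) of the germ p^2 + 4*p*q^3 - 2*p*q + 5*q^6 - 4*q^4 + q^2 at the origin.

A_{5}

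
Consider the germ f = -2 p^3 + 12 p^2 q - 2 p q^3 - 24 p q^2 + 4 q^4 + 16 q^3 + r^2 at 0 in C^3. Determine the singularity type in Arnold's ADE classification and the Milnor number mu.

Type E_{7}, Milnor number mu = 7.

The Hessian of f at 0 is [[0, 0, 0], [0, 0, 0], [0, 0, 2]] with rank 1, so corank 2. A Groebner basis of the Jacobian ideal J(f) in C{p,q,r} is {p^3 - 6*p^2*q - 48*p^2 + 192*p*q - 192*q^2, 6*p^2 + p*q^2 - 24*p*q + 24*q^2, 3*p^2 - 12*p*q + q^3 + 12*q^2, r}; counting standard monomials gives mu = 7. Corank 2; j^3 = -2*(p - 2*q)^3 is a perfect cube, so E-series; the 4-jet and mu = 7 give E_7.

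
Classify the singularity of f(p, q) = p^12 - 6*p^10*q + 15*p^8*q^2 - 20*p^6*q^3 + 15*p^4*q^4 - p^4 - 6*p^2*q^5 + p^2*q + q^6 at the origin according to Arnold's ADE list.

D_7

The Hessian of f at 0 is [[0, 0], [0, 0]] with rank 0, so corank 2. A Groebner basis of the Jacobian ideal J(f) in C{p,q} is {p^2/6 + q^5, p^3, p*q}; counting standard monomials gives mu = 7. Corank 2; j^3 = p^2*q has shape L^2 M (L != M), so D-series; mu = 7 gives D_7.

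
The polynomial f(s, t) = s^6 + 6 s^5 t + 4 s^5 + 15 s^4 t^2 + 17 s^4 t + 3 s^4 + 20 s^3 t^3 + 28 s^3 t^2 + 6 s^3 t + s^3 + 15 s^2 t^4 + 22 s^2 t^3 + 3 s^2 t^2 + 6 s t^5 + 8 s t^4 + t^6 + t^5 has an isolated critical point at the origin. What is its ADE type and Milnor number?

The Hessian of f at 0 has rank 0. Corank 2; j^3 = s^3 is a perfect cube, so E-series; the 5-jet and mu = 8 give E_8.

Type E_{8}, Milnor number mu = 8.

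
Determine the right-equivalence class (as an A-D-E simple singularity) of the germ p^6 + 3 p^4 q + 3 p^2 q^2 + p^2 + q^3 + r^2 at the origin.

A_2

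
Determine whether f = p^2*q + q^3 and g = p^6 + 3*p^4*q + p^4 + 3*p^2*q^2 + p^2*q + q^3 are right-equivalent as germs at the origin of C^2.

Yes.

The Hessian of f at 0 is [[0, 0], [0, 0]] with rank 0, so corank 2. A Groebner basis of the Jacobian ideal J(f) in C{p,q} is {q^3, p^2 + 3*q^2, p*q}; counting standard monomials gives mu = 4. Corank 2; j^3 = q*(p^2 + q^2) splits into three distinct lines over C (the quadratic factor has nonzero discriminant), so D_4. The Hessian of g at 0 is [[0, 0], [0, 0]] with rank 0, so corank 2. A Groebner basis of the Jacobian ideal J(g) in C{p,q} is {q^3, p^2 + 3*q^2, p*q}; counting standard monomials gives mu = 4. Corank 2; j^3 = q*(p^2 + q^2) splits into three distinct lines over C (the quadratic factor has nonzero discriminant), so D_4. Both have type D_4, hence right-equivalent.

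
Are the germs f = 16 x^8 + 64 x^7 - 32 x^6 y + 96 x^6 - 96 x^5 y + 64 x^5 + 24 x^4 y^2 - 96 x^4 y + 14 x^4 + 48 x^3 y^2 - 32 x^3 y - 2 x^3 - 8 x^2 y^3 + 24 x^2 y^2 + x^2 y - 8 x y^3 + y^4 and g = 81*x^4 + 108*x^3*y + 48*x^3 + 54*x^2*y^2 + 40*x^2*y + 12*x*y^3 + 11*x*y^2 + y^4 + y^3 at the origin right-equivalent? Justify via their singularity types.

Yes.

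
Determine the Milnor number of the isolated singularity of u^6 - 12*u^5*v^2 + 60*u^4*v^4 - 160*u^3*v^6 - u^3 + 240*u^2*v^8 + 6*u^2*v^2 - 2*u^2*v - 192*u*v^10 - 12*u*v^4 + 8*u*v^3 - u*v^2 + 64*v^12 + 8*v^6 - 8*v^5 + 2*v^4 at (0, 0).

7

The Hessian of f at 0 has rank 0. Corank 2; j^3 = -u*(u + v)^2 has shape L^2 M (L != M), so D-series; mu = 7 gives D_7.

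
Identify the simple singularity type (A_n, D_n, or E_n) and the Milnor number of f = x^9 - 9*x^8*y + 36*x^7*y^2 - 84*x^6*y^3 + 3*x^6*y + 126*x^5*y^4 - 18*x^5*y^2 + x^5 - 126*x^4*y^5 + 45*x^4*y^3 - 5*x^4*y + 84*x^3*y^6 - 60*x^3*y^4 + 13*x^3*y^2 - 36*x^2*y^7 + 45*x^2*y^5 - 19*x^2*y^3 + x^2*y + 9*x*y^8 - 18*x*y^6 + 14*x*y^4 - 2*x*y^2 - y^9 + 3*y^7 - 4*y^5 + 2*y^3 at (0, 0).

The Hessian of f at 0 has rank 0. Corank 2; j^3 = y*(x^2 - 2*x*y + 2*y^2) splits into three distinct lines over C (the quadratic factor has nonzero discriminant), so D_4.

Type D_4, Milnor number mu = 4.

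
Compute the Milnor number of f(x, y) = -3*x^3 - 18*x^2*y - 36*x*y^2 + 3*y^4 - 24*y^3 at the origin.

The Hessian of f at 0 has rank 0. Corank 2; j^3 = -3*(x + 2*y)^3 is a perfect cube, so E-series; the 4-jet and mu = 6 give E_6.

6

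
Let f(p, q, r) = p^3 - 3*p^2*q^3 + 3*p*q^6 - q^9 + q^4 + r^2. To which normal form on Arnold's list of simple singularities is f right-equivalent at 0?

E6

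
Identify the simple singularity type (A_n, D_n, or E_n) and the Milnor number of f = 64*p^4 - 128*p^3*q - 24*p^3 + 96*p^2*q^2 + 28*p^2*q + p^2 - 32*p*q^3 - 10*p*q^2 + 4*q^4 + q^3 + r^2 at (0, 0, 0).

Type A2, Milnor number mu = 2.

The Hessian of f at 0 is [[2, 0, 0], [0, 0, 0], [0, 0, 2]] with rank 2, so corank 1. A Groebner basis of the Jacobian ideal J(f) in C{p,q,r} is {q^2, p, r}; counting standard monomials gives mu = 2. Corank 1: A-series; mu = 2 gives A_2.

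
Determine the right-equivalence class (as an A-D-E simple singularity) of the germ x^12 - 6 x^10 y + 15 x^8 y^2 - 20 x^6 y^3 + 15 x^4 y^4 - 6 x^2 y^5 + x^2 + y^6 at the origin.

A_{5}

The Hessian of f at 0 is [[2, 0], [0, 0]] with rank 1, so corank 1. A Groebner basis of the Jacobian ideal J(f) in C{x,y} is {y^5, x}; counting standard monomials gives mu = 5. Corank 1: A-series; mu = 5 gives A_5.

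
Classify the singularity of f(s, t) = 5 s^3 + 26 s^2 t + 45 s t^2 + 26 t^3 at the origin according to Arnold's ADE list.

D_{4}

The Hessian of f at 0 is [[0, 0], [0, 0]] with rank 0, so corank 2. A Groebner basis of the Jacobian ideal J(f) in C{s,t} is {t^3, s^2 + 3*t^2, s*t}; counting standard monomials gives mu = 4. Corank 2; j^3 = (s + 2*t)*(5*s^2 + 16*s*t + 13*t^2) splits into three distinct lines over C (the quadratic factor has nonzero discriminant), so D_4.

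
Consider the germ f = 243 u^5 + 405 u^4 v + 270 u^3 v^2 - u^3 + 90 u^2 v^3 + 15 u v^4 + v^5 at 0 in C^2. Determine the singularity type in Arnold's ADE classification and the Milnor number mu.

Type E8, Milnor number mu = 8.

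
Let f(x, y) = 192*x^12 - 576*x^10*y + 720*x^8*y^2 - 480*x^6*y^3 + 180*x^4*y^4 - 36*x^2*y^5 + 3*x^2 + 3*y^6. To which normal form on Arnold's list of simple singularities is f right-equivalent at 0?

A_5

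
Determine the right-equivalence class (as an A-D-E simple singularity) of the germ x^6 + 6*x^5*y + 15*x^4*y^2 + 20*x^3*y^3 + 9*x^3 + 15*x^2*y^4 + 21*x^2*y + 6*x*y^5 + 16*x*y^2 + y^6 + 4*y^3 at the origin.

D7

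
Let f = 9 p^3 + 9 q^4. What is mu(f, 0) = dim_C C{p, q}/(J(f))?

6

The Hessian of f at 0 is [[0, 0], [0, 0]] with rank 0, so corank 2. A Groebner basis of the Jacobian ideal J(f) in C{p,q} is {q^3, p^2}; counting standard monomials gives mu = 6. Corank 2; j^3 = 9*p^3 is a perfect cube, so E-series; the 4-jet and mu = 6 give E_6.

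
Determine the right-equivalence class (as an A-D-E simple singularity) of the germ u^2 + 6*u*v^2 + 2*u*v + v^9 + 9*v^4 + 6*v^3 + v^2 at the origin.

The Hessian of f at 0 has rank 1. Corank 1: A-series; mu = 8 gives A_8.

A8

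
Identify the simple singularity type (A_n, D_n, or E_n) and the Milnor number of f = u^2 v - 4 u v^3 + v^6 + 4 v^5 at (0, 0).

Type D_7, Milnor number mu = 7.

The Hessian of f at 0 is [[0, 0], [0, 0]] with rank 0, so corank 2. A Groebner basis of the Jacobian ideal J(f) in C{u,v} is {u^3, u^2*v + 2*u^2/3 - 4*u*v^2/3, -u*v/2 + v^3}; counting standard monomials gives mu = 7. Corank 2; j^3 = u^2*v has shape L^2 M (L != M), so D-series; mu = 7 gives D_7.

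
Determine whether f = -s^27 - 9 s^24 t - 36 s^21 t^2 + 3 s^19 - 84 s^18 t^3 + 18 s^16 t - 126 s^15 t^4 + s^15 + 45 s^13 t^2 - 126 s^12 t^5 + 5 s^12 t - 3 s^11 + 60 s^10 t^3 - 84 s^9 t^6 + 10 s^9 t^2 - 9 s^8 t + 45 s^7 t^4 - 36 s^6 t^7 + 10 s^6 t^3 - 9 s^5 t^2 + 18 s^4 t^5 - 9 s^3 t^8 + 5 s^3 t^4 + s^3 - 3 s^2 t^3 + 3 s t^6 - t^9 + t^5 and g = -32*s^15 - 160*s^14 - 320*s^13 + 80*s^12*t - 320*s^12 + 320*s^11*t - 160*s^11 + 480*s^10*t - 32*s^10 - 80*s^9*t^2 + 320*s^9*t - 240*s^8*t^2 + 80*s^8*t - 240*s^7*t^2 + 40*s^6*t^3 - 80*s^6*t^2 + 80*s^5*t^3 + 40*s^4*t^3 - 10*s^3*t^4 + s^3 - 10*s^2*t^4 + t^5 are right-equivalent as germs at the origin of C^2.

Yes.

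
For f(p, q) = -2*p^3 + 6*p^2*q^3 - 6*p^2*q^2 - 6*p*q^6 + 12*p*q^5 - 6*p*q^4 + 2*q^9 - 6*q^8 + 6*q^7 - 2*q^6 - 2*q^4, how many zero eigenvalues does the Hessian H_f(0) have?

2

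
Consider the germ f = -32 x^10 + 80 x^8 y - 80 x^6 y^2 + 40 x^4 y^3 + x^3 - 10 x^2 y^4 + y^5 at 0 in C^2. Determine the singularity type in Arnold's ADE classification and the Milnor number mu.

Type E_8, Milnor number mu = 8.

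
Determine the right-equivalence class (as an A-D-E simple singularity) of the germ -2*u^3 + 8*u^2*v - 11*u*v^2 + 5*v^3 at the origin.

The Hessian of f at 0 has rank 0. Corank 2; j^3 = -(u - v)*(2*u^2 - 6*u*v + 5*v^2) splits into three distinct lines over C (the quadratic factor has nonzero discriminant), so D_4.

D_{4}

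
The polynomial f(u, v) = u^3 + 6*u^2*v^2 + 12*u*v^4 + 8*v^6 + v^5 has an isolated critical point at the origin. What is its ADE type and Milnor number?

Type E_{8}, Milnor number mu = 8.

The Hessian of f at 0 has rank 0. Corank 2; j^3 = u^3 is a perfect cube, so E-series; the 5-jet and mu = 8 give E_8.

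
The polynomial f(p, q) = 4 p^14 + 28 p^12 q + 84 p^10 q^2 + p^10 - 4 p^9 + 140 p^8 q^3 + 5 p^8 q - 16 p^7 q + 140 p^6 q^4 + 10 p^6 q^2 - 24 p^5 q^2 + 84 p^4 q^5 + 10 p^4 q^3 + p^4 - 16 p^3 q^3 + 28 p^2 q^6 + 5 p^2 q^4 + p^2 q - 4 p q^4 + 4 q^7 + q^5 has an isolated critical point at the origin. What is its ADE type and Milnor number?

Type D_{6}, Milnor number mu = 6.

The Hessian of f at 0 has rank 0. Corank 2; j^3 = p^2*q has shape L^2 M (L != M), so D-series; mu = 6 gives D_6.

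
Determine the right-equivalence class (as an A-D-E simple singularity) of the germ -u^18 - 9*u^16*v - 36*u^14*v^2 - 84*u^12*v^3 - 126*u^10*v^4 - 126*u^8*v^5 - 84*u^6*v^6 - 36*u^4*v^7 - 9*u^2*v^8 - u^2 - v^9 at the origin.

The Hessian of f at 0 is [[-2, 0], [0, 0]] with rank 1, so corank 1. A Groebner basis of the Jacobian ideal J(f) in C{u,v} is {v^8, u}; counting standard monomials gives mu = 8. Corank 1: A-series; mu = 8 gives A_8.

A_{8}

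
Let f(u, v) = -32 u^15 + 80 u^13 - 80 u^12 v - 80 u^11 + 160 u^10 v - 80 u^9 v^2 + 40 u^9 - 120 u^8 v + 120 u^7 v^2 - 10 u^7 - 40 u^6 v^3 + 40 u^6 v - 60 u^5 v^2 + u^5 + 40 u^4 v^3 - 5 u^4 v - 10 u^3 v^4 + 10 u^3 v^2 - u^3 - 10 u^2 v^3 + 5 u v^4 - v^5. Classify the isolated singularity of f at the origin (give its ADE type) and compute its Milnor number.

The Hessian of f at 0 has rank 0. Corank 2; j^3 = -u^3 is a perfect cube, so E-series; the 5-jet and mu = 8 give E_8.

Type E_8, Milnor number mu = 8.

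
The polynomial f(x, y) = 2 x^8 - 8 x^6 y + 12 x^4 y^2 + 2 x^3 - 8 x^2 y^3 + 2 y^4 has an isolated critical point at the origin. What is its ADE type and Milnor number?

The Hessian of f at 0 has rank 0. Corank 2; j^3 = 2*x^3 is a perfect cube, so E-series; the 4-jet and mu = 6 give E_6.

Type E_{6}, Milnor number mu = 6.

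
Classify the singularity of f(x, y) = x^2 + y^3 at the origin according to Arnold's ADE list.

The Hessian of f at 0 is [[2, 0], [0, 0]] with rank 1, so corank 1. A Groebner basis of the Jacobian ideal J(f) in C{x,y} is {y^2, x}; counting standard monomials gives mu = 2. Corank 1: A-series; mu = 2 gives A_2.

A_{2}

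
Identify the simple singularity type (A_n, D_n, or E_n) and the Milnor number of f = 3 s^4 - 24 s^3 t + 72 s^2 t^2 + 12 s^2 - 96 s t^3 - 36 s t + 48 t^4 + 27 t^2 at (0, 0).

Type A_{3}, Milnor number mu = 3.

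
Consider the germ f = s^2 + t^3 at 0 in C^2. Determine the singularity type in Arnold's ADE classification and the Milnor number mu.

Type A2, Milnor number mu = 2.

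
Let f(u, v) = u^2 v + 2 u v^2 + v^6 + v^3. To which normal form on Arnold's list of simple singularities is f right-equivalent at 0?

D_{7}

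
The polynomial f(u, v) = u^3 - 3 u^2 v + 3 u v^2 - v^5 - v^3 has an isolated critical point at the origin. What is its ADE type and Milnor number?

Type E_8, Milnor number mu = 8.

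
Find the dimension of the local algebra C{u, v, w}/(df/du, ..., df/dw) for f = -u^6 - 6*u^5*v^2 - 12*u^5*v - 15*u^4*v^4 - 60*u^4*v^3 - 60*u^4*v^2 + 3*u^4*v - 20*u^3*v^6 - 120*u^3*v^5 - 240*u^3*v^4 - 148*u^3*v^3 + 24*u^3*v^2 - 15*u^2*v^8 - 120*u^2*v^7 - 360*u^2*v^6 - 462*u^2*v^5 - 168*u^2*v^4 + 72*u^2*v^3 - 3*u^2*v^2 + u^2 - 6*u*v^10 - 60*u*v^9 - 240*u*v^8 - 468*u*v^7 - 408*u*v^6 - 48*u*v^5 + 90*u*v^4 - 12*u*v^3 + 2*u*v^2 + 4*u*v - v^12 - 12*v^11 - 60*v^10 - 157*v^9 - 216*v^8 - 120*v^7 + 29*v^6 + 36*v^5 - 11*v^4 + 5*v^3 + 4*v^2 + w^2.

The Hessian of f at 0 is [[2, 4, 0], [4, 8, 0], [0, 0, 2]] with rank 2, so corank 1. A Groebner basis of the Jacobian ideal J(f) in C{u,v,w} is {v^2, u + 2*v, w}; counting standard monomials gives mu = 2. Corank 1: A-series; mu = 2 gives A_2.

2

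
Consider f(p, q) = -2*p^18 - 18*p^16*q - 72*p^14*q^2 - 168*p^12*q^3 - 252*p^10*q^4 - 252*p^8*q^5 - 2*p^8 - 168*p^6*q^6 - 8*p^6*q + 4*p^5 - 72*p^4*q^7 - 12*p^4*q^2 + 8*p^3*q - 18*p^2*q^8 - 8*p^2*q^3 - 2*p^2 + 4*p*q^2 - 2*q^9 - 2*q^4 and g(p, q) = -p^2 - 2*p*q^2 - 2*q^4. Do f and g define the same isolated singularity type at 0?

No.

The Hessian of f at 0 has rank 1. Corank 1: A-series; mu = 8 gives A_8. The Hessian of g at 0 has rank 1. Corank 1: A-series; mu = 3 gives A_3. f is A_8 but g is A_3, hence not right-equivalent.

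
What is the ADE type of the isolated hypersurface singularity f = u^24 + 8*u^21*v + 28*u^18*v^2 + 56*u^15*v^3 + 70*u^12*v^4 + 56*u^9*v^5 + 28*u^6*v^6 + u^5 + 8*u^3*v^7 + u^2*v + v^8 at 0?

D9

The Hessian of f at 0 is [[0, 0], [0, 0]] with rank 0, so corank 2. A Groebner basis of the Jacobian ideal J(f) in C{u,v} is {u^2/8 + v^7, u^3, u*v}; counting standard monomials gives mu = 9. Corank 2; j^3 = u^2*v has shape L^2 M (L != M), so D-series; mu = 9 gives D_9.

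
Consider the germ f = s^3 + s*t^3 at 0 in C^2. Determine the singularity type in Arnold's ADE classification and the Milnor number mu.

Type E_7, Milnor number mu = 7.

The Hessian of f at 0 is [[0, 0], [0, 0]] with rank 0, so corank 2. A Groebner basis of the Jacobian ideal J(f) in C{s,t} is {s^3, s*t^2, 3*s^2 + t^3}; counting standard monomials gives mu = 7. Corank 2; j^3 = s^3 is a perfect cube, so E-series; the 4-jet and mu = 7 give E_7.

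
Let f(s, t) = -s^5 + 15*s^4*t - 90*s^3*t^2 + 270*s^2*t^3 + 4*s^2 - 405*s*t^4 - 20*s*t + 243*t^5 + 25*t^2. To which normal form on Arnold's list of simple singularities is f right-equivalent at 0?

The Hessian of f at 0 has rank 1. Corank 1: A-series; mu = 4 gives A_4.

A4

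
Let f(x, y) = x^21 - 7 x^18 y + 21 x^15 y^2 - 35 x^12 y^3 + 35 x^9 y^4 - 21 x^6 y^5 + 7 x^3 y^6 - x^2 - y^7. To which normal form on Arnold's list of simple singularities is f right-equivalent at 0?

A6

The Hessian of f at 0 has rank 1. Corank 1: A-series; mu = 6 gives A_6.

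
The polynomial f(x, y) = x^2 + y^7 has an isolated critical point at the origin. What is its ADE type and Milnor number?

The Hessian of f at 0 is [[2, 0], [0, 0]] with rank 1, so corank 1. A Groebner basis of the Jacobian ideal J(f) in C{x,y} is {y^6, x}; counting standard monomials gives mu = 6. Corank 1: A-series; mu = 6 gives A_6.

Type A_6, Milnor number mu = 6.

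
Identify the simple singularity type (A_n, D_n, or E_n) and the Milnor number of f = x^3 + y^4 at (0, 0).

The Hessian of f at 0 is [[0, 0], [0, 0]] with rank 0, so corank 2. A Groebner basis of the Jacobian ideal J(f) in C{x,y} is {y^3, x^2}; counting standard monomials gives mu = 6. Corank 2; j^3 = x^3 is a perfect cube, so E-series; the 4-jet and mu = 6 give E_6.

Type E6, Milnor number mu = 6.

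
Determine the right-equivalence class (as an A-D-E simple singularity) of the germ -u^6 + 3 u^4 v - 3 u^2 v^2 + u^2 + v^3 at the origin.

The Hessian of f at 0 has rank 1. Corank 1: A-series; mu = 2 gives A_2.

A_{2}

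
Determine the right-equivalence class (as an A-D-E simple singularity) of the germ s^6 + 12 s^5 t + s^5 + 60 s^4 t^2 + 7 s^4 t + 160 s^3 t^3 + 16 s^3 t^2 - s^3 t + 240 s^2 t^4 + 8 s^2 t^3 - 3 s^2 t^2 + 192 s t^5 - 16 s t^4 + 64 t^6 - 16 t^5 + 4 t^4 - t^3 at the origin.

The Hessian of f at 0 is [[0, 0], [0, 0]] with rank 0, so corank 2. A Groebner basis of the Jacobian ideal J(f) in C{s,t} is {s^3 - 21*s*t^2 + 3*t^2, s^2*t + 7*s*t^2, t^3}; counting standard monomials gives mu = 7. Corank 2; j^3 = -t^3 is a perfect cube, so E-series; the 4-jet and mu = 7 give E_7.

E7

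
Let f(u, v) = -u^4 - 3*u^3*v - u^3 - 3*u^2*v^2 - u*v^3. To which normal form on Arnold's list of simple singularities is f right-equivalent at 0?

The Hessian of f at 0 is [[0, 0], [0, 0]] with rank 0, so corank 2. A Groebner basis of the Jacobian ideal J(f) in C{u,v} is {3*u^2 + v^4 + v^3, u^3, u^2*v - u^2 - v^3/3, 2*u^2 + u*v^2 + 2*v^3/3}; counting standard monomials gives mu = 7. Corank 2; j^3 = -u^3 is a perfect cube, so E-series; the 4-jet and mu = 7 give E_7.

E7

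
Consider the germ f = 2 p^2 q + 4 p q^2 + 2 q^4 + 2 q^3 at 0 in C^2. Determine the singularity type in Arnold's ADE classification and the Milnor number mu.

The Hessian of f at 0 has rank 0. Corank 2; j^3 = 2*q*(p + q)^2 has shape L^2 M (L != M), so D-series; mu = 5 gives D_5.

Type D5, Milnor number mu = 5.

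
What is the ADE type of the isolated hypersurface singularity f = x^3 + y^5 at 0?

E8

The Hessian of f at 0 has rank 0. Corank 2; j^3 = x^3 is a perfect cube, so E-series; the 5-jet and mu = 8 give E_8.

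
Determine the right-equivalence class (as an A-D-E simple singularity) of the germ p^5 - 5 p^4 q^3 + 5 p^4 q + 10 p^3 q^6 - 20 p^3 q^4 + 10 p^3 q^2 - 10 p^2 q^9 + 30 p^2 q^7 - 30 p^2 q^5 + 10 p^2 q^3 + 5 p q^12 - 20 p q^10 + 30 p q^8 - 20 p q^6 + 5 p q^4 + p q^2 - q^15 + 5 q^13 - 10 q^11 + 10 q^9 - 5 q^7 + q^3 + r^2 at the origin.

D6

The Hessian of f at 0 has rank 1. Corank 2; j^3 = q^2*(p + q) has shape L^2 M (L != M), so D-series; mu = 6 gives D_6.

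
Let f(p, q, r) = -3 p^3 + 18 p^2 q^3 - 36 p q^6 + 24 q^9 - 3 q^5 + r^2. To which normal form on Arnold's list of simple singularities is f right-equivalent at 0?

E_8

The Hessian of f at 0 has rank 1. Corank 2; j^3 = -3*p^3 is a perfect cube, so E-series; the 5-jet and mu = 8 give E_8.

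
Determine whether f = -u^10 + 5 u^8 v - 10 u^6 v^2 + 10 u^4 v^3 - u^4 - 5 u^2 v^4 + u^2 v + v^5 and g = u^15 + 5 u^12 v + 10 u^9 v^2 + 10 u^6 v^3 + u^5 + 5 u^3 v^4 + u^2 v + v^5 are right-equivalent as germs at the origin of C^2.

The Hessian of f at 0 has rank 0. Corank 2; j^3 = u^2*v has shape L^2 M (L != M), so D-series; mu = 6 gives D_6. The Hessian of g at 0 has rank 0. Corank 2; j^3 = u^2*v has shape L^2 M (L != M), so D-series; mu = 6 gives D_6. Both have type D_6, hence right-equivalent.

Yes.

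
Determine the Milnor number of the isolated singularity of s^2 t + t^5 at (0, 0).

6

The Hessian of f at 0 is [[0, 0], [0, 0]] with rank 0, so corank 2. A Groebner basis of the Jacobian ideal J(f) in C{s,t} is {s^2/5 + t^4, s^3, s*t}; counting standard monomials gives mu = 6. Corank 2; j^3 = s^2*t has shape L^2 M (L != M), so D-series; mu = 6 gives D_6.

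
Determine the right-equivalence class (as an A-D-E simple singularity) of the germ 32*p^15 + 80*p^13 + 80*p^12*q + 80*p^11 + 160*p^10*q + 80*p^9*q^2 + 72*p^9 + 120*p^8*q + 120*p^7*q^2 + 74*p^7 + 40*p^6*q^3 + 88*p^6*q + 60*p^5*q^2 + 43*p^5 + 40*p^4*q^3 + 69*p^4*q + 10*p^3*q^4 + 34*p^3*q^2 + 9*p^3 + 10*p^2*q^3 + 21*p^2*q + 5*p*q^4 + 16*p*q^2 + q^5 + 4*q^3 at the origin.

The Hessian of f at 0 has rank 0. Corank 2; j^3 = (p + q)*(3*p + 2*q)^2 has shape L^2 M (L != M), so D-series; mu = 6 gives D_6.

D6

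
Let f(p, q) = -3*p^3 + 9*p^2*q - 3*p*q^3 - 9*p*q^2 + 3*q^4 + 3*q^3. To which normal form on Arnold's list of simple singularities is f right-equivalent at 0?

E_{7}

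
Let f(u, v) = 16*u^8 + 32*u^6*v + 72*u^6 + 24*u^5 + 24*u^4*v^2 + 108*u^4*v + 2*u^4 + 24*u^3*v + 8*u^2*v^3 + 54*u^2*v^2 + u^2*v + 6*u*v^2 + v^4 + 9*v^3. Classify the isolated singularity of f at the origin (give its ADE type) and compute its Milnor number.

The Hessian of f at 0 is [[0, 0], [0, 0]] with rank 0, so corank 2. A Groebner basis of the Jacobian ideal J(f) in C{u,v} is {u*v^2 - u*v/18 - v^2/6, u*v/54 + v^3 + v^2/18, u^2 + 160*u*v/27 + 79*v^2/9}; counting standard monomials gives mu = 5. Corank 2; j^3 = v*(u + 3*v)^2 has shape L^2 M (L != M), so D-series; mu = 5 gives D_5.

Type D5, Milnor number mu = 5.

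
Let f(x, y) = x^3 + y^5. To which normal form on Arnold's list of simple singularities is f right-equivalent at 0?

The Hessian of f at 0 is [[0, 0], [0, 0]] with rank 0, so corank 2. A Groebner basis of the Jacobian ideal J(f) in C{x,y} is {y^4, x^2}; counting standard monomials gives mu = 8. Corank 2; j^3 = x^3 is a perfect cube, so E-series; the 5-jet and mu = 8 give E_8.

E8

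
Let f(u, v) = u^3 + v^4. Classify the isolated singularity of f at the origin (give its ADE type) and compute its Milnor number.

Type E_{6}, Milnor number mu = 6.

The Hessian of f at 0 has rank 0. Corank 2; j^3 = u^3 is a perfect cube, so E-series; the 4-jet and mu = 6 give E_6.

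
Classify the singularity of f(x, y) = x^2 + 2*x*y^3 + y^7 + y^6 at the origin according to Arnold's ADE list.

A_{6}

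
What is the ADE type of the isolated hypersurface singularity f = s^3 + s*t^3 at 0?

E_7

The Hessian of f at 0 has rank 0. Corank 2; j^3 = s^3 is a perfect cube, so E-series; the 4-jet and mu = 7 give E_7.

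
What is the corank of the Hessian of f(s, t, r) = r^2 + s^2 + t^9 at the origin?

1

Hessian at 0 has rank 2.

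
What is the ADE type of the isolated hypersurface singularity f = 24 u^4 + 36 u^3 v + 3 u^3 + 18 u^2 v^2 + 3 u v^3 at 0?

The Hessian of f at 0 has rank 0. Corank 2; j^3 = 3*u^3 is a perfect cube, so E-series; the 4-jet and mu = 7 give E_7.

E_7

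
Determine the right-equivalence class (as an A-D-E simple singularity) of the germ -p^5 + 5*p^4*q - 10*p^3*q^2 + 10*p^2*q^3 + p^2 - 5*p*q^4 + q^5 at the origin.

A4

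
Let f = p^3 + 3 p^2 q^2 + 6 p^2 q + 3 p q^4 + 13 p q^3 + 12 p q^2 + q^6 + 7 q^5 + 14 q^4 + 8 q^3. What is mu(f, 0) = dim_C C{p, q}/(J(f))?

The Hessian of f at 0 has rank 0. Corank 2; j^3 = (p + 2*q)^3 is a perfect cube, so E-series; the 4-jet and mu = 7 give E_7.

7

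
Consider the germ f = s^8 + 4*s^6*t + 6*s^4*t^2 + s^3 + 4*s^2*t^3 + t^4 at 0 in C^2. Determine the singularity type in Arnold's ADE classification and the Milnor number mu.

Type E_{6}, Milnor number mu = 6.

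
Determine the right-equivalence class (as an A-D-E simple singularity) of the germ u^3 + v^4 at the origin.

E_6

The Hessian of f at 0 has rank 0. Corank 2; j^3 = u^3 is a perfect cube, so E-series; the 4-jet and mu = 6 give E_6.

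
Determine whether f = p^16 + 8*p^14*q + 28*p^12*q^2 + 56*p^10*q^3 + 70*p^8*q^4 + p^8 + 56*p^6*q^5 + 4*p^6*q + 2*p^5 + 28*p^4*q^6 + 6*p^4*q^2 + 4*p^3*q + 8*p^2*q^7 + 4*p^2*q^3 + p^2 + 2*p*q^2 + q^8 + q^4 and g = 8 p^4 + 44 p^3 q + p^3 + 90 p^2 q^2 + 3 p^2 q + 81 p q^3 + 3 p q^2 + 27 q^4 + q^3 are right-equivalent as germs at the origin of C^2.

No.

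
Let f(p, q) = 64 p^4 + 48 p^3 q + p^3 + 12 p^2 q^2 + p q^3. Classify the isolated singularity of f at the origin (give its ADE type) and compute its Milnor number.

The Hessian of f at 0 is [[0, 0], [0, 0]] with rank 0, so corank 2. A Groebner basis of the Jacobian ideal J(f) in C{p,q} is {3*p^2/16 + q^4 + q^3/16, p^3, p^2*q - p^2/16 - q^3/48, p^2/2 + p*q^2 + q^3/6}; counting standard monomials gives mu = 7. Corank 2; j^3 = p^3 is a perfect cube, so E-series; the 4-jet and mu = 7 give E_7.

Type E7, Milnor number mu = 7.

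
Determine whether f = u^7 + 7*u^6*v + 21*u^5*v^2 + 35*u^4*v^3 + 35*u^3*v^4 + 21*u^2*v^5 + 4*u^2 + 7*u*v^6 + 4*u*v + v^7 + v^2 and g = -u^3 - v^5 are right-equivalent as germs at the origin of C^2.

No.

The Hessian of f at 0 is [[8, 4], [4, 2]] with rank 1, so corank 1. A Groebner basis of the Jacobian ideal J(f) in C{u,v} is {v^6, u + v/2}; counting standard monomials gives mu = 6. Corank 1: A-series; mu = 6 gives A_6. The Hessian of g at 0 is [[0, 0], [0, 0]] with rank 0, so corank 2. A Groebner basis of the Jacobian ideal J(g) in C{u,v} is {v^4, u^2}; counting standard monomials gives mu = 8. Corank 2; j^3 = -u^3 is a perfect cube, so E-series; the 5-jet and mu = 8 give E_8. f is A_6 but g is E_8, hence not right-equivalent.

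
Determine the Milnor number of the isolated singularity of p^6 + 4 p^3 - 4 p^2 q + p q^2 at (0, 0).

7

The Hessian of f at 0 has rank 0. Corank 2; j^3 = p*(2*p - q)^2 has shape L^2 M (L != M), so D-series; mu = 7 gives D_7.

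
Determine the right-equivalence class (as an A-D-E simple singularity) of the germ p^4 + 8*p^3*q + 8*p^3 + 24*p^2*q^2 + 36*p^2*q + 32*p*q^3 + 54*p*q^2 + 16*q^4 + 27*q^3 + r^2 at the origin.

The Hessian of f at 0 is [[0, 0, 0], [0, 0, 0], [0, 0, 2]] with rank 1, so corank 2. A Groebner basis of the Jacobian ideal J(f) in C{p,q,r} is {q^4, p*q^2 + 5*q^3/3, p^2 + 3*p*q + 9*q^2/4, r}; counting standard monomials gives mu = 6. Corank 2; j^3 = (2*p + 3*q)^3 is a perfect cube, so E-series; the 4-jet and mu = 6 give E_6.

E_{6}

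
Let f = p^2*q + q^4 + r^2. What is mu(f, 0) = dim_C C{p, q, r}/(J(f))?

5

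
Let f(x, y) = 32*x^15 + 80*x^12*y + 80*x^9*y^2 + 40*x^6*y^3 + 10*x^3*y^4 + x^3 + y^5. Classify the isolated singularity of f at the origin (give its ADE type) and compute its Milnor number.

The Hessian of f at 0 has rank 0. Corank 2; j^3 = x^3 is a perfect cube, so E-series; the 5-jet and mu = 8 give E_8.

Type E8, Milnor number mu = 8.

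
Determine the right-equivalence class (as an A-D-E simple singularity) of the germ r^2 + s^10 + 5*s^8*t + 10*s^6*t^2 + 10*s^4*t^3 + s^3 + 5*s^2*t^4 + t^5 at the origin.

The Hessian of f at 0 has rank 1. Corank 2; j^3 = s^3 is a perfect cube, so E-series; the 5-jet and mu = 8 give E_8.

E_8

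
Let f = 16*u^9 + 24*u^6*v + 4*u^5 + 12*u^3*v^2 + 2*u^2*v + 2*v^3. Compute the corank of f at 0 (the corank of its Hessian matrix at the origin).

2

The Hessian at 0 is [[0, 0], [0, 0]] of rank 0; hence corank 2.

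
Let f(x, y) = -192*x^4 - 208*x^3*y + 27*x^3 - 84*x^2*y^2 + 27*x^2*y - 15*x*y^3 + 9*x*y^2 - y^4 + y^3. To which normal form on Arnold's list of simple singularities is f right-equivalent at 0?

The Hessian of f at 0 has rank 0. Corank 2; j^3 = (3*x + y)^3 is a perfect cube, so E-series; the 4-jet and mu = 7 give E_7.

E_7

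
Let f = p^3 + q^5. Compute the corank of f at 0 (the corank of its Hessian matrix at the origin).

2

The Hessian at 0 is [[0, 0], [0, 0]] of rank 0; hence corank 2.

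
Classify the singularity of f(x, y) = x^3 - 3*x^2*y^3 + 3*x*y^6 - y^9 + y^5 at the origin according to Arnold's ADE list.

E_{8}

The Hessian of f at 0 has rank 0. Corank 2; j^3 = x^3 is a perfect cube, so E-series; the 5-jet and mu = 8 give E_8.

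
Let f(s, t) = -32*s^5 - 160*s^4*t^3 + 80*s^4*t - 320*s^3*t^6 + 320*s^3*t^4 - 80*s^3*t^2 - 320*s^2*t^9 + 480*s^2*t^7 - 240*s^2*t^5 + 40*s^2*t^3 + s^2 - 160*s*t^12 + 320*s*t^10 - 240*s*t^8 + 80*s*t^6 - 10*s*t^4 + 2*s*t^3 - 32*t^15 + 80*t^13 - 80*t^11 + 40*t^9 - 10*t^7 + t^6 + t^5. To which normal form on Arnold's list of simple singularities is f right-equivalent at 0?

A_4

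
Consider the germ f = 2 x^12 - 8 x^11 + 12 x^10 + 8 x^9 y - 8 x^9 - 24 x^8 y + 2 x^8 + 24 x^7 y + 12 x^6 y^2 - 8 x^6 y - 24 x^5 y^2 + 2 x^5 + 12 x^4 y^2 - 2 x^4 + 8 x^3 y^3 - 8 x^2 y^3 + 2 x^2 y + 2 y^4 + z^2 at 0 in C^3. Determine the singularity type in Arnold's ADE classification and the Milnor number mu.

The Hessian of f at 0 has rank 1. Corank 2; j^3 = 2*x^2*y has shape L^2 M (L != M), so D-series; mu = 5 gives D_5.

Type D5, Milnor number mu = 5.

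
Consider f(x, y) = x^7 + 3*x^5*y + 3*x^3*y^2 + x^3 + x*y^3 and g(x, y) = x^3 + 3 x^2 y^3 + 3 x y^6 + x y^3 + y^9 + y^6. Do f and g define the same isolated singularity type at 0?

Yes.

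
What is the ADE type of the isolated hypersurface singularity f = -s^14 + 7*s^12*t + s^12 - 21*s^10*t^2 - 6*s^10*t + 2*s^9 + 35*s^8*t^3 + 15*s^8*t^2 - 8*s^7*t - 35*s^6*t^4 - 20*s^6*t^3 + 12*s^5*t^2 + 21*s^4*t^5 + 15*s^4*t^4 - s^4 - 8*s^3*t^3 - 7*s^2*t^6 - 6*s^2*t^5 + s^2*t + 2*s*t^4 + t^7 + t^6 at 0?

D_{7}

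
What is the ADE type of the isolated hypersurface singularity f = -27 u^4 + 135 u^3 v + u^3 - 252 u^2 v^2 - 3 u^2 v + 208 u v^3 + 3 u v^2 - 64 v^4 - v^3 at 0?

E_7

The Hessian of f at 0 has rank 0. Corank 2; j^3 = (u - v)^3 is a perfect cube, so E-series; the 4-jet and mu = 7 give E_7.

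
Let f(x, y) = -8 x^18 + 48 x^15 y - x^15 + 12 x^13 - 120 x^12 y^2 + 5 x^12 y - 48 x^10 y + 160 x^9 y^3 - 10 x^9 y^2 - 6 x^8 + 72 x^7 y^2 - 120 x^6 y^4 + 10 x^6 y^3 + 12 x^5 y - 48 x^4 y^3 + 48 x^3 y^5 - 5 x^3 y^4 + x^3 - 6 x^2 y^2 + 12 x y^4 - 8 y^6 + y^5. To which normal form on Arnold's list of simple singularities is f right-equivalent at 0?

E_8

The Hessian of f at 0 has rank 0. Corank 2; j^3 = x^3 is a perfect cube, so E-series; the 5-jet and mu = 8 give E_8.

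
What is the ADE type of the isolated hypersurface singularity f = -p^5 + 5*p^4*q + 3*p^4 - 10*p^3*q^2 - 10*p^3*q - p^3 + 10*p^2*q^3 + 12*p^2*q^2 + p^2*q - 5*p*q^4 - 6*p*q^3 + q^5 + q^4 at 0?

D_5

The Hessian of f at 0 is [[0, 0], [0, 0]] with rank 0, so corank 2. A Groebner basis of the Jacobian ideal J(f) in C{p,q} is {p*q^2, p*q/3 + q^3, p^2 - 4*p*q/3}; counting standard monomials gives mu = 5. Corank 2; j^3 = -p^2*(p - q) has shape L^2 M (L != M), so D-series; mu = 5 gives D_5.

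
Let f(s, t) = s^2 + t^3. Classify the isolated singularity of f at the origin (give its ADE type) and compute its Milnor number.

Type A_{2}, Milnor number mu = 2.

The Hessian of f at 0 has rank 1. Corank 1: A-series; mu = 2 gives A_2.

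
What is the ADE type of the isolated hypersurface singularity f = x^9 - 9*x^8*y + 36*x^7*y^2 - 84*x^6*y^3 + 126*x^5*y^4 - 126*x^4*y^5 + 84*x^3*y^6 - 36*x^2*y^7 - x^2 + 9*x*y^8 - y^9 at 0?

A_8

The Hessian of f at 0 is [[-2, 0], [0, 0]] with rank 1, so corank 1. A Groebner basis of the Jacobian ideal J(f) in C{x,y} is {y^8, x}; counting standard monomials gives mu = 8. Corank 1: A-series; mu = 8 gives A_8.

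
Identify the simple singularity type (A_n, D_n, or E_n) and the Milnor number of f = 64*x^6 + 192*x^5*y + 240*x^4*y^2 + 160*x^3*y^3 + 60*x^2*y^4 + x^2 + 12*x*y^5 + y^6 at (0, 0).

The Hessian of f at 0 has rank 1. Corank 1: A-series; mu = 5 gives A_5.

Type A5, Milnor number mu = 5.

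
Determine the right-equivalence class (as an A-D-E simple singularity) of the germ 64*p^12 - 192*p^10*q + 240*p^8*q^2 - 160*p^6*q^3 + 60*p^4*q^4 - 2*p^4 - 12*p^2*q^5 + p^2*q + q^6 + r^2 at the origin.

D7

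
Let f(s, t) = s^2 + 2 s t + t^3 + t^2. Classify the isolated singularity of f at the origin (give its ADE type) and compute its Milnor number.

Type A2, Milnor number mu = 2.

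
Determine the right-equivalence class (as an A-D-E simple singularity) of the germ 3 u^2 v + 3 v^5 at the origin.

D_6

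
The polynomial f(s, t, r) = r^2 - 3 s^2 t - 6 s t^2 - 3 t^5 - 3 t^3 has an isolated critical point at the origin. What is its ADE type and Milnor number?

Type D6, Milnor number mu = 6.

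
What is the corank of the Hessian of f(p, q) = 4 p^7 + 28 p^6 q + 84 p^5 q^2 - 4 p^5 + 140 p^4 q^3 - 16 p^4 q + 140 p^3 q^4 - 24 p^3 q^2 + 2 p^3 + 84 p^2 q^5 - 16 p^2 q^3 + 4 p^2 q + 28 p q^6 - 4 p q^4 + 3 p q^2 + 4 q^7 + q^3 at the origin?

2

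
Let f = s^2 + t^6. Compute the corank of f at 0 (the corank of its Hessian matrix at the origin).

1

Hessian at 0 has rank 1.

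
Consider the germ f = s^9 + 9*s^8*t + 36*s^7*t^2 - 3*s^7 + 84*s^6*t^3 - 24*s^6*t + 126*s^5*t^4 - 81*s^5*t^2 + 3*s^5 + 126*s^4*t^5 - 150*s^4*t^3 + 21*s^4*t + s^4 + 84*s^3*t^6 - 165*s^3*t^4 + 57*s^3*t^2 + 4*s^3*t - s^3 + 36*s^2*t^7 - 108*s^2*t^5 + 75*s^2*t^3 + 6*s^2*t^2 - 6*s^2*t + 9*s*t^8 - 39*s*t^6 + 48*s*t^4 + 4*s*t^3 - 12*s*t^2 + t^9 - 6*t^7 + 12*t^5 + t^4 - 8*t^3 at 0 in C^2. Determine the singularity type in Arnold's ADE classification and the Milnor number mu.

Type E_6, Milnor number mu = 6.

The Hessian of f at 0 is [[0, 0], [0, 0]] with rank 0, so corank 2. A Groebner basis of the Jacobian ideal J(f) in C{s,t} is {t^4, s*t^2 + 5*t^3/3, s^2 + 4*s*t + 4*t^2}; counting standard monomials gives mu = 6. Corank 2; j^3 = -(s + 2*t)^3 is a perfect cube, so E-series; the 4-jet and mu = 6 give E_6.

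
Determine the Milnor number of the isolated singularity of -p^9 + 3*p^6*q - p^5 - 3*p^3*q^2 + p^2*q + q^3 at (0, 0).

The Hessian of f at 0 has rank 0. Corank 2; j^3 = q*(p^2 + q^2) splits into three distinct lines over C (the quadratic factor has nonzero discriminant), so D_4.

4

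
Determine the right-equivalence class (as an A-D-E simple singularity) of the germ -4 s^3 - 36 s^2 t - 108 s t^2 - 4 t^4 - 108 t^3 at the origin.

E_6

The Hessian of f at 0 has rank 0. Corank 2; j^3 = -4*(s + 3*t)^3 is a perfect cube, so E-series; the 4-jet and mu = 6 give E_6.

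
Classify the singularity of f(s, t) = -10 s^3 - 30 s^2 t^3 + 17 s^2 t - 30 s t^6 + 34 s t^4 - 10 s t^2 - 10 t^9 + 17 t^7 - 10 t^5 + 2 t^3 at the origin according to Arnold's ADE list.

D_{4}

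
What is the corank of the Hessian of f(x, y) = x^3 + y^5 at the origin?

2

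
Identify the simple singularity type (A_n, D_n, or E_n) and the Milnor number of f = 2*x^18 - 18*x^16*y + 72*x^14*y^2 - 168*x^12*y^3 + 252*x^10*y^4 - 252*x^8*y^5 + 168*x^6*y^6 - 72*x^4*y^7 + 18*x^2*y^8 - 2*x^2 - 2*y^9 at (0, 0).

Type A_{8}, Milnor number mu = 8.

The Hessian of f at 0 has rank 1. Corank 1: A-series; mu = 8 gives A_8.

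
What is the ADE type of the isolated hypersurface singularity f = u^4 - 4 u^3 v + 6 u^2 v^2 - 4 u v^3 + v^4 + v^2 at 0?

The Hessian of f at 0 has rank 1. Corank 1: A-series; mu = 3 gives A_3.

A_{3}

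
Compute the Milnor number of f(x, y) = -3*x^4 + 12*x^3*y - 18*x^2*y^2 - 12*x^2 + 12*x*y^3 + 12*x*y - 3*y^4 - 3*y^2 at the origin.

3

The Hessian of f at 0 is [[-24, 12], [12, -6]] with rank 1, so corank 1. A Groebner basis of the Jacobian ideal J(f) in C{x,y} is {y^3, x - y/2}; counting standard monomials gives mu = 3. Corank 1: A-series; mu = 3 gives A_3.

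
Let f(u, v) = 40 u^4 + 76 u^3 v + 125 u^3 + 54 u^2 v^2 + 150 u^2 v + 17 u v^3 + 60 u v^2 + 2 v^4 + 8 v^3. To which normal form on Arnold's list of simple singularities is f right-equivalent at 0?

E_7

The Hessian of f at 0 is [[0, 0], [0, 0]] with rank 0, so corank 2. A Groebner basis of the Jacobian ideal J(f) in C{u,v} is {1171875*u^2/4 + 234375*u*v + v^4 + 125*v^3/4 + 46875*v^2, u^3 + 675*u^2/2 + 270*u*v + v^3/10 + 54*v^2, u^2*v - 2125*u^2/4 - 425*u*v - 13*v^3/60 - 85*v^2, 625*u^2 + u*v^2 + 500*u*v + 7*v^3/15 + 100*v^2}; counting standard monomials gives mu = 7. Corank 2; j^3 = (5*u + 2*v)^3 is a perfect cube, so E-series; the 4-jet and mu = 7 give E_7.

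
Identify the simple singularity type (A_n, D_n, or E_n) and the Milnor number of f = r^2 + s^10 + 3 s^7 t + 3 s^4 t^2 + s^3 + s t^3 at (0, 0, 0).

Type E_{7}, Milnor number mu = 7.

The Hessian of f at 0 has rank 1. Corank 2; j^3 = s^3 is a perfect cube, so E-series; the 4-jet and mu = 7 give E_7.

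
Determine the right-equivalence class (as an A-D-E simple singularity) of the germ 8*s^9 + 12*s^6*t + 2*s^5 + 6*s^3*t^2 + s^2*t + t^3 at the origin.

D4

The Hessian of f at 0 has rank 0. Corank 2; j^3 = t*(s^2 + t^2) splits into three distinct lines over C (the quadratic factor has nonzero discriminant), so D_4.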